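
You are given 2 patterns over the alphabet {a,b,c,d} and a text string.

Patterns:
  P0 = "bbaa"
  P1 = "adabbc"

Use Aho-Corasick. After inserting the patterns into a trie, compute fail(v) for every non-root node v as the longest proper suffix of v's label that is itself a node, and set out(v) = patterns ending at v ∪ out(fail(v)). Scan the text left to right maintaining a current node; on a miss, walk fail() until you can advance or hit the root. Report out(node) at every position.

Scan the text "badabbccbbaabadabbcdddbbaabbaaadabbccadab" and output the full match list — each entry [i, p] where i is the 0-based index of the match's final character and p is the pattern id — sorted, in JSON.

Build:
Trie nodes:
  0='ε' goto a→5 b→1
  1='b' goto b→2
  2='bb' goto a→3
  3='bba' goto a→4
  4='bbaa' goto ·  ←P0
  5='a' goto d→6
  6='ad' goto a→7
  7='ada' goto b→8
  8='adab' goto b→9
  9='adabb' goto c→10
  10='adabbc' goto ·  ←P1

BFS fail/out derivation:
  fail(1) 'b': from fail(0)=0 chase 'b': 0 ⇒ 0;  out=∅∪out(0)=∅
  fail(5) 'a': from fail(0)=0 chase 'a': 0 ⇒ 0;  out=∅∪out(0)=∅
  fail(2) 'bb': from fail(1)=0 chase 'b': 0 ⇒ 1;  out=∅∪out(1)=∅
  fail(6) 'ad': from fail(5)=0 chase 'd': 0 ⇒ 0;  out=∅∪out(0)=∅
  fail(3) 'bba': from fail(2)=1 chase 'a': 1→0 ⇒ 5;  out=∅∪out(5)=∅
  fail(7) 'ada': from fail(6)=0 chase 'a': 0 ⇒ 5;  out=∅∪out(5)=∅
  fail(4) 'bbaa': from fail(3)=5 chase 'a': 5→0 ⇒ 5;  out={0}∪out(5)={0}
  fail(8) 'adab': from fail(7)=5 chase 'b': 5→0 ⇒ 1;  out=∅∪out(1)=∅
  fail(9) 'adabb': from fail(8)=1 chase 'b': 1 ⇒ 2;  out=∅∪out(2)=∅
  fail(10) 'adabbc': from fail(9)=2 chase 'c': 2→1→0 ⇒ 0;  out={1}∪out(0)={1}

Text stream:
i=0 'b': node 0→1
i=1 'a': node 1→5 ·f
i=2 'd': node 5→6
i=3 'a': node 6→7
i=4 'b': node 7→8
i=5 'b': node 8→9
i=6 'c': node 9→10  ** P1@[1:6]
i=7 'c': node 10→0 ·f
i=8 'b': node 0→1
i=9 'b': node 1→2
i=10 'a': node 2→3
i=11 'a': node 3→4  ** P0@[8:11]
i=12 'b': node 4→1 ·f
i=13 'a': node 1→5 ·f
i=14 'd': node 5→6
i=15 'a': node 6→7
i=16 'b': node 7→8
i=17 'b': node 8→9
i=18 'c': node 9→10  ** P1@[13:18]
i=19 'd': node 10→0 ·f
i=20 'd': node 0→0
i=21 'd': node 0→0
i=22 'b': node 0→1
i=23 'b': node 1→2
i=24 'a': node 2→3
i=25 'a': node 3→4  ** P0@[22:25]
i=26 'b': node 4→1 ·f
i=27 'b': node 1→2
i=28 'a': node 2→3
i=29 'a': node 3→4  ** P0@[26:29]
i=30 'a': node 4→5 ·f
i=31 'd': node 5→6
i=32 'a': node 6→7
i=33 'b': node 7→8
i=34 'b': node 8→9
i=35 'c': node 9→10  ** P1@[30:35]
i=36 'c': node 10→0 ·f
i=37 'a': node 0→5
i=38 'd': node 5→6
i=39 'a': node 6→7
i=40 'b': node 7→8

Matches: [[6,1],[11,0],[18,1],[25,0],[29,0],[35,1]]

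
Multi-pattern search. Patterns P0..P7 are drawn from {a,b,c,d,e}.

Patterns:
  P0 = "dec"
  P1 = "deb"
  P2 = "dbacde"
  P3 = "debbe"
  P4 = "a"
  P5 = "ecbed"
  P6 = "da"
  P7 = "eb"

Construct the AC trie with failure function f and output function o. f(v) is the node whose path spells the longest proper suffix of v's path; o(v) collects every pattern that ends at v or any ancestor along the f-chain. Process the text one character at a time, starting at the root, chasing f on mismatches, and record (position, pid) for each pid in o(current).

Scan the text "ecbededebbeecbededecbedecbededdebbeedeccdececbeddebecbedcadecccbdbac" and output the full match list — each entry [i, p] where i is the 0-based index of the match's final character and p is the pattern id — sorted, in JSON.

Build automaton:
Trie (insert patterns):
  0='ε' goto a→12 d→1 e→13
  1='d' goto a→18 b→5 e→2
  2='de' goto b→4 c→3
  3='dec' goto ·  ←P0
  4='deb' goto b→10  ←P1
  5='db' goto a→6
  6='dba' goto c→7
  7='dbac' goto d→8
  8='dbacd' goto e→9
  9='dbacde' goto ·  ←P2
  10='debb' goto e→11
  11='debbe' goto ·  ←P3
  12='a' goto ·  ←P4
  13='e' goto b→19 c→14
  14='ec' goto b→15
  15='ecb' goto e→16
  16='ecbe' goto d→17
  17='ecbed' goto ·  ←P5
  18='da' goto ·  ←P6
  19='eb' goto ·  ←P7

BFS fail/out derivation:
  n1('d'): parent n0 fail=0; on 'd' 0 → fail=0;  out ∅∪∅=∅
  n12('a'): parent n0 fail=0; on 'a' 0 → fail=0;  out {4}∪∅={4}
  n13('e'): parent n0 fail=0; on 'e' 0 → fail=0;  out ∅∪∅=∅
  n2('de'): parent n1 fail=0; on 'e' 0 → fail=13;  out ∅∪∅=∅
  n5('db'): parent n1 fail=0; on 'b' 0 → fail=0;  out ∅∪∅=∅
  n14('ec'): parent n13 fail=0; on 'c' 0 → fail=0;  out ∅∪∅=∅
  n18('da'): parent n1 fail=0; on 'a' 0 → fail=12;  out {6}∪{4}={4,6}
  n19('eb'): parent n13 fail=0; on 'b' 0 → fail=0;  out {7}∪∅={7}
  n3('dec'): parent n2 fail=13; on 'c' 13 → fail=14;  out {0}∪∅={0}
  n4('deb'): parent n2 fail=13; on 'b' 13 → fail=19;  out {1}∪{7}={1,7}
  n6('dba'): parent n5 fail=0; on 'a' 0 → fail=12;  out ∅∪{4}={4}
  n15('ecb'): parent n14 fail=0; on 'b' 0 → fail=0;  out ∅∪∅=∅
  n7('dbac'): parent n6 fail=12; on 'c' 12→0 → fail=0;  out ∅∪∅=∅
  n10('debb'): parent n4 fail=19; on 'b' 19→0 → fail=0;  out ∅∪∅=∅
  n16('ecbe'): parent n15 fail=0; on 'e' 0 → fail=13;  out ∅∪∅=∅
  n8('dbacd'): parent n7 fail=0; on 'd' 0 → fail=1;  out ∅∪∅=∅
  n11('debbe'): parent n10 fail=0; on 'e' 0 → fail=13;  out {3}∪∅={3}
  n17('ecbed'): parent n16 fail=13; on 'd' 13→0 → fail=1;  out {5}∪∅={5}
  n9('dbacde'): parent n8 fail=1; on 'e' 1 → fail=2;  out {2}∪∅={2}

Run:
pos 0 'e': at 13
pos 1 'c': at 14
pos 2 'b': at 15
pos 3 'e': at 16
pos 4 'd': at 17  ** P5@[0:4]
pos 5 'e': at 2 ·f
pos 6 'd': at 1 ·f
pos 7 'e': at 2
pos 8 'b': at 4  ** P1@[6:8],P7@[7:8]
pos 9 'b': at 10
pos 10 'e': at 11  ** P3@[6:10]
pos 11 'e': at 13 ·f
pos 12 'c': at 14
pos 13 'b': at 15
pos 14 'e': at 16
pos 15 'd': at 17  ** P5@[11:15]
pos 16 'e': at 2 ·f
pos 17 'd': at 1 ·f
pos 18 'e': at 2
pos 19 'c': at 3  ** P0@[17:19]
pos 20 'b': at 15 ·f
pos 21 'e': at 16
pos 22 'd': at 17  ** P5@[18:22]
pos 23 'e': at 2 ·f
pos 24 'c': at 3  ** P0@[22:24]
pos 25 'b': at 15 ·f
pos 26 'e': at 16
pos 27 'd': at 17  ** P5@[23:27]
pos 28 'e': at 2 ·f
pos 29 'd': at 1 ·f
pos 30 'd': at 1 ·f
pos 31 'e': at 2
pos 32 'b': at 4  ** P1@[30:32],P7@[31:32]
pos 33 'b': at 10
pos 34 'e': at 11  ** P3@[30:34]
pos 35 'e': at 13 ·f
pos 36 'd': at 1 ·f
pos 37 'e': at 2
pos 38 'c': at 3  ** P0@[36:38]
pos 39 'c': at 0 ·f
pos 40 'd': at 1
pos 41 'e': at 2
pos 42 'c': at 3  ** P0@[40:42]
pos 43 'e': at 13 ·f
pos 44 'c': at 14
pos 45 'b': at 15
pos 46 'e': at 16
pos 47 'd': at 17  ** P5@[43:47]
pos 48 'd': at 1 ·f
pos 49 'e': at 2
pos 50 'b': at 4  ** P1@[48:50],P7@[49:50]
pos 51 'e': at 13 ·f
pos 52 'c': at 14
pos 53 'b': at 15
pos 54 'e': at 16
pos 55 'd': at 17  ** P5@[51:55]
pos 56 'c': at 0 ·f
pos 57 'a': at 12  ** P4@[57:57]
pos 58 'd': at 1 ·f
pos 59 'e': at 2
pos 60 'c': at 3  ** P0@[58:60]
pos 61 'c': at 0 ·f
pos 62 'c': at 0
pos 63 'b': at 0
pos 64 'd': at 1
pos 65 'b': at 5
pos 66 'a': at 6  ** P4@[66:66]
pos 67 'c': at 7

Result: [[4,5],[8,1],[8,7],[10,3],[15,5],[19,0],[22,5],[24,0],[27,5],[32,1],[32,7],[34,3],[38,0],[42,0],[47,5],[50,1],[50,7],[55,5],[57,4],[60,0],[66,4]]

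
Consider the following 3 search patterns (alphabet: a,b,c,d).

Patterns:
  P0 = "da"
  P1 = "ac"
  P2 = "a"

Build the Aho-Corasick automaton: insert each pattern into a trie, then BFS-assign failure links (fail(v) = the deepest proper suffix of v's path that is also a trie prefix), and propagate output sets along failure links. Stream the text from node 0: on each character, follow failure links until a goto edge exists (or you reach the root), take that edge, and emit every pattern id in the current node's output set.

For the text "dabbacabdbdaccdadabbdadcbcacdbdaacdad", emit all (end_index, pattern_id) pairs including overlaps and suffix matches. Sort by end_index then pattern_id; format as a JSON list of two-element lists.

Build:
Trie (insert patterns):
  0='ε' goto a→3 d→1
  1='d' goto a→2
  2='da' goto ·  [P0 ends]
  3='a' goto c→4  [P2 ends]
  4='ac' goto ·  [P1 ends]

Failure links (BFS by depth):
  fail(1) 'd': from fail(0)=0 chase 'd': 0 ⇒ 0;  out=∅∪out(0)=∅
  fail(3) 'a': from fail(0)=0 chase 'a': 0 ⇒ 0;  out={2}∪out(0)={2}
  fail(2) 'da': from fail(1)=0 chase 'a': 0 ⇒ 3;  out={0}∪out(3)={0,2}
  fail(4) 'ac': from fail(3)=0 chase 'c': 0 ⇒ 0;  out={1}∪out(0)={1}

Run:
i=0 'd': node 0→1
i=1 'a': node 1→2  ** P0@[0:1],P2@[1:1]
i=2 'b': node 2→0 (via fail)
i=3 'b': node 0→0
i=4 'a': node 0→3  ** P2@[4:4]
i=5 'c': node 3→4  ** P1@[4:5]
i=6 'a': node 4→3 (via fail)  ** P2@[6:6]
i=7 'b': node 3→0 (via fail)
i=8 'd': node 0→1
i=9 'b': node 1→0 (via fail)
i=10 'd': node 0→1
i=11 'a': node 1→2  ** P0@[10:11],P2@[11:11]
i=12 'c': node 2→4 (via fail)  ** P1@[11:12]
i=13 'c': node 4→0 (via fail)
i=14 'd': node 0→1
i=15 'a': node 1→2  ** P0@[14:15],P2@[15:15]
i=16 'd': node 2→1 (via fail)
i=17 'a': node 1→2  ** P0@[16:17],P2@[17:17]
i=18 'b': node 2→0 (via fail)
i=19 'b': node 0→0
i=20 'd': node 0→1
i=21 'a': node 1→2  ** P0@[20:21],P2@[21:21]
i=22 'd': node 2→1 (via fail)
i=23 'c': node 1→0 (via fail)
i=24 'b': node 0→0
i=25 'c': node 0→0
i=26 'a': node 0→3  ** P2@[26:26]
i=27 'c': node 3→4  ** P1@[26:27]
i=28 'd': node 4→1 (via fail)
i=29 'b': node 1→0 (via fail)
i=30 'd': node 0→1
i=31 'a': node 1→2  ** P0@[30:31],P2@[31:31]
i=32 'a': node 2→3 (via fail)  ** P2@[32:32]
i=33 'c': node 3→4  ** P1@[32:33]
i=34 'd': node 4→1 (via fail)
i=35 'a': node 1→2  ** P0@[34:35],P2@[35:35]
i=36 'd': node 2→1 (via fail)

Matches: [[1,0],[1,2],[4,2],[5,1],[6,2],[11,0],[11,2],[12,1],[15,0],[15,2],[17,0],[17,2],[21,0],[21,2],[26,2],[27,1],[31,0],[31,2],[32,2],[33,1],[35,0],[35,2]]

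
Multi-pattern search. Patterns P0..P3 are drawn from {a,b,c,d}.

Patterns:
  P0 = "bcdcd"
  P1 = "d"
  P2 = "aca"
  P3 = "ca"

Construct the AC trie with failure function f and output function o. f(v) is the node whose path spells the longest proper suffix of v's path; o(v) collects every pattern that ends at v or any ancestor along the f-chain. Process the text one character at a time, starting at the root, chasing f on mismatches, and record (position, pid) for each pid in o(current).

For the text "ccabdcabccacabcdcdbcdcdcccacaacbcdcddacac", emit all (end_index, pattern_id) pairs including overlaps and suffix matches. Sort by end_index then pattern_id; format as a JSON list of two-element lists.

Build:
Trie (insert patterns):
  n0 'ε': a→7 b→1 c→10 d→6
  n1 'b': c→2
  n2 'bc': d→3
  n3 'bcd': c→4
  n4 'bcdc': d→5
  n5 'bcdcd': ·  ←P0
  n6 'd': ·  ←P1
  n7 'a': c→8
  n8 'ac': a→9
  n9 'aca': ·  ←P2
  n10 'c': a→11
  n11 'ca': ·  ←P3

BFS fail/out derivation:
  n1('b'): parent n0 fail=0; on 'b' 0 → fail=0;  out ∅∪∅=∅
  n6('d'): parent n0 fail=0; on 'd' 0 → fail=0;  out {1}∪∅={1}
  n7('a'): parent n0 fail=0; on 'a' 0 → fail=0;  out ∅∪∅=∅
  n10('c'): parent n0 fail=0; on 'c' 0 → fail=0;  out ∅∪∅=∅
  n2('bc'): parent n1 fail=0; on 'c' 0 → fail=10;  out ∅∪∅=∅
  n8('ac'): parent n7 fail=0; on 'c' 0 → fail=10;  out ∅∪∅=∅
  n11('ca'): parent n10 fail=0; on 'a' 0 → fail=7;  out {3}∪∅={3}
  n3('bcd'): parent n2 fail=10; on 'd' 10→0 → fail=6;  out ∅∪{1}={1}
  n9('aca'): parent n8 fail=10; on 'a' 10 → fail=11;  out {2}∪{3}={2,3}
  n4('bcdc'): parent n3 fail=6; on 'c' 6→0 → fail=10;  out ∅∪∅=∅
  n5('bcdcd'): parent n4 fail=10; on 'd' 10→0 → fail=6;  out {0}∪{1}={0,1}

Text stream:
pos 0 'c': at 10
pos 1 'c': at 10 (fail-walked)
pos 2 'a': at 11  → match P3@[1:2]
pos 3 'b': at 1 (fail-walked)
pos 4 'd': at 6 (fail-walked)  → match P1@[4:4]
pos 5 'c': at 10 (fail-walked)
pos 6 'a': at 11  → match P3@[5:6]
pos 7 'b': at 1 (fail-walked)
pos 8 'c': at 2
pos 9 'c': at 10 (fail-walked)
pos 10 'a': at 11  → match P3@[9:10]
pos 11 'c': at 8 (fail-walked)
pos 12 'a': at 9  → match P2@[10:12],P3@[11:12]
pos 13 'b': at 1 (fail-walked)
pos 14 'c': at 2
pos 15 'd': at 3  → match P1@[15:15]
pos 16 'c': at 4
pos 17 'd': at 5  → match P0@[13:17],P1@[17:17]
pos 18 'b': at 1 (fail-walked)
pos 19 'c': at 2
pos 20 'd': at 3  → match P1@[20:20]
pos 21 'c': at 4
pos 22 'd': at 5  → match P0@[18:22],P1@[22:22]
pos 23 'c': at 10 (fail-walked)
pos 24 'c': at 10 (fail-walked)
pos 25 'c': at 10 (fail-walked)
pos 26 'a': at 11  → match P3@[25:26]
pos 27 'c': at 8 (fail-walked)
pos 28 'a': at 9  → match P2@[26:28],P3@[27:28]
pos 29 'a': at 7 (fail-walked)
pos 30 'c': at 8
pos 31 'b': at 1 (fail-walked)
pos 32 'c': at 2
pos 33 'd': at 3  → match P1@[33:33]
pos 34 'c': at 4
pos 35 'd': at 5  → match P0@[31:35],P1@[35:35]
pos 36 'd': at 6 (fail-walked)  → match P1@[36:36]
pos 37 'a': at 7 (fail-walked)
pos 38 'c': at 8
pos 39 'a': at 9  → match P2@[37:39],P3@[38:39]
pos 40 'c': at 8 (fail-walked)

Result: [[2,3],[4,1],[6,3],[10,3],[12,2],[12,3],[15,1],[17,0],[17,1],[20,1],[22,0],[22,1],[26,3],[28,2],[28,3],[33,1],[35,0],[35,1],[36,1],[39,2],[39,3]]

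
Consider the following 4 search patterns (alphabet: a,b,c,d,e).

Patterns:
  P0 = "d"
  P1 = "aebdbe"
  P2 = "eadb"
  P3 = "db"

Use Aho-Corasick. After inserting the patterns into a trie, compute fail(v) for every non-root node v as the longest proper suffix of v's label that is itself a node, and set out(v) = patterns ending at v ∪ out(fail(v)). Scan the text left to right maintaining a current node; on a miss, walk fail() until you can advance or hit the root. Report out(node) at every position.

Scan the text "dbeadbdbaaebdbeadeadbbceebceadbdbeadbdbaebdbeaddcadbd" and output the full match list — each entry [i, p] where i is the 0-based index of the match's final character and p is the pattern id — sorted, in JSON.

Construct AC machine:
Trie (insert patterns):
  0='ε' goto a→2 d→1 e→8
  1='d' goto b→12  ←P0
  2='a' goto e→3
  3='ae' goto b→4
  4='aeb' goto d→5
  5='aebd' goto b→6
  6='aebdb' goto e→7
  7='aebdbe' goto ·  ←P1
  8='e' goto a→9
  9='ea' goto d→10
  10='ead' goto b→11
  11='eadb' goto ·  ←P2
  12='db' goto ·  ←P3

BFS fail/out derivation:
  n1('d'): parent n0 fail=0; on 'd' 0 → fail=0;  out {0}∪∅={0}
  n2('a'): parent n0 fail=0; on 'a' 0 → fail=0;  out ∅∪∅=∅
  n8('e'): parent n0 fail=0; on 'e' 0 → fail=0;  out ∅∪∅=∅
  n3('ae'): parent n2 fail=0; on 'e' 0 → fail=8;  out ∅∪∅=∅
  n9('ea'): parent n8 fail=0; on 'a' 0 → fail=2;  out ∅∪∅=∅
  n12('db'): parent n1 fail=0; on 'b' 0 → fail=0;  out {3}∪∅={3}
  n4('aeb'): parent n3 fail=8; on 'b' 8→0 → fail=0;  out ∅∪∅=∅
  n10('ead'): parent n9 fail=2; on 'd' 2→0 → fail=1;  out ∅∪{0}={0}
  n5('aebd'): parent n4 fail=0; on 'd' 0 → fail=1;  out ∅∪{0}={0}
  n11('eadb'): parent n10 fail=1; on 'b' 1 → fail=12;  out {2}∪{3}={2,3}
  n6('aebdb'): parent n5 fail=1; on 'b' 1 → fail=12;  out ∅∪{3}={3}
  n7('aebdbe'): parent n6 fail=12; on 'e' 12→0 → fail=8;  out {1}∪∅={1}

Run:
pos 0 'd': at 1  ** P0@[0:0]
pos 1 'b': at 12  ** P3@[0:1]
pos 2 'e': at 8 (via fail)
pos 3 'a': at 9
pos 4 'd': at 10  ** P0@[4:4]
pos 5 'b': at 11  ** P2@[2:5],P3@[4:5]
pos 6 'd': at 1 (via fail)  ** P0@[6:6]
pos 7 'b': at 12  ** P3@[6:7]
pos 8 'a': at 2 (via fail)
pos 9 'a': at 2 (via fail)
pos 10 'e': at 3
pos 11 'b': at 4
pos 12 'd': at 5  ** P0@[12:12]
pos 13 'b': at 6  ** P3@[12:13]
pos 14 'e': at 7  ** P1@[9:14]
pos 15 'a': at 9 (via fail)
pos 16 'd': at 10  ** P0@[16:16]
pos 17 'e': at 8 (via fail)
pos 18 'a': at 9
pos 19 'd': at 10  ** P0@[19:19]
pos 20 'b': at 11  ** P2@[17:20],P3@[19:20]
pos 21 'b': at 0 (via fail)
pos 22 'c': at 0
pos 23 'e': at 8
pos 24 'e': at 8 (via fail)
pos 25 'b': at 0 (via fail)
pos 26 'c': at 0
pos 27 'e': at 8
pos 28 'a': at 9
pos 29 'd': at 10  ** P0@[29:29]
pos 30 'b': at 11  ** P2@[27:30],P3@[29:30]
pos 31 'd': at 1 (via fail)  ** P0@[31:31]
pos 32 'b': at 12  ** P3@[31:32]
pos 33 'e': at 8 (via fail)
pos 34 'a': at 9
pos 35 'd': at 10  ** P0@[35:35]
pos 36 'b': at 11  ** P2@[33:36],P3@[35:36]
pos 37 'd': at 1 (via fail)  ** P0@[37:37]
pos 38 'b': at 12  ** P3@[37:38]
pos 39 'a': at 2 (via fail)
pos 40 'e': at 3
pos 41 'b': at 4
pos 42 'd': at 5  ** P0@[42:42]
pos 43 'b': at 6  ** P3@[42:43]
pos 44 'e': at 7  ** P1@[39:44]
pos 45 'a': at 9 (via fail)
pos 46 'd': at 10  ** P0@[46:46]
pos 47 'd': at 1 (via fail)  ** P0@[47:47]
pos 48 'c': at 0 (via fail)
pos 49 'a': at 2
pos 50 'd': at 1 (via fail)  ** P0@[50:50]
pos 51 'b': at 12  ** P3@[50:51]
pos 52 'd': at 1 (via fail)  ** P0@[52:52]

Matches: [[0,0],[1,3],[4,0],[5,2],[5,3],[6,0],[7,3],[12,0],[13,3],[14,1],[16,0],[19,0],[20,2],[20,3],[29,0],[30,2],[30,3],[31,0],[32,3],[35,0],[36,2],[36,3],[37,0],[38,3],[42,0],[43,3],[44,1],[46,0],[47,0],[50,0],[51,3],[52,0]]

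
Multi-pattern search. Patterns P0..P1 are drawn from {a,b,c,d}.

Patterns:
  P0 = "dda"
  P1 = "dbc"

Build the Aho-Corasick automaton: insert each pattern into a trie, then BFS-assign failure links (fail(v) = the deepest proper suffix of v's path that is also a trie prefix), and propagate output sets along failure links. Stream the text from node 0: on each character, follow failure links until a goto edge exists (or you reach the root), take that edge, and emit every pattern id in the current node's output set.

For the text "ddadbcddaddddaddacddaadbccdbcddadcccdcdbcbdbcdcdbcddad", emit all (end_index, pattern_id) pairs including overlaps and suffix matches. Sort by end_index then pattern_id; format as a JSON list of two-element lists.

Construct AC machine:
Trie nodes:
  n0 'ε': d→1
  n1 'd': b→4 d→2
  n2 'dd': a→3
  n3 'dda': ·  [P0 ends]
  n4 'db': c→5
  n5 'dbc': ·  [P1 ends]

BFS fail/out derivation:
  n1('d'): parent n0 fail=0; on 'd' 0 → fail=0;  out ∅∪∅=∅
  n2('dd'): parent n1 fail=0; on 'd' 0 → fail=1;  out ∅∪∅=∅
  n4('db'): parent n1 fail=0; on 'b' 0 → fail=0;  out ∅∪∅=∅
  n3('dda'): parent n2 fail=1; on 'a' 1→0 → fail=0;  out {0}∪∅={0}
  n5('dbc'): parent n4 fail=0; on 'c' 0 → fail=0;  out {1}∪∅={1}

Scan:
pos 0 'd': at 1
pos 1 'd': at 2
pos 2 'a': at 3  emit P0@[0:2]
pos 3 'd': at 1 (via fail)
pos 4 'b': at 4
pos 5 'c': at 5  emit P1@[3:5]
pos 6 'd': at 1 (via fail)
pos 7 'd': at 2
pos 8 'a': at 3  emit P0@[6:8]
pos 9 'd': at 1 (via fail)
pos 10 'd': at 2
pos 11 'd': at 2 (via fail)
pos 12 'd': at 2 (via fail)
pos 13 'a': at 3  emit P0@[11:13]
pos 14 'd': at 1 (via fail)
pos 15 'd': at 2
pos 16 'a': at 3  emit P0@[14:16]
pos 17 'c': at 0 (via fail)
pos 18 'd': at 1
pos 19 'd': at 2
pos 20 'a': at 3  emit P0@[18:20]
pos 21 'a': at 0 (via fail)
pos 22 'd': at 1
pos 23 'b': at 4
pos 24 'c': at 5  emit P1@[22:24]
pos 25 'c': at 0 (via fail)
pos 26 'd': at 1
pos 27 'b': at 4
pos 28 'c': at 5  emit P1@[26:28]
pos 29 'd': at 1 (via fail)
pos 30 'd': at 2
pos 31 'a': at 3  emit P0@[29:31]
pos 32 'd': at 1 (via fail)
pos 33 'c': at 0 (via fail)
pos 34 'c': at 0
pos 35 'c': at 0
pos 36 'd': at 1
pos 37 'c': at 0 (via fail)
pos 38 'd': at 1
pos 39 'b': at 4
pos 40 'c': at 5  emit P1@[38:40]
pos 41 'b': at 0 (via fail)
pos 42 'd': at 1
pos 43 'b': at 4
pos 44 'c': at 5  emit P1@[42:44]
pos 45 'd': at 1 (via fail)
pos 46 'c': at 0 (via fail)
pos 47 'd': at 1
pos 48 'b': at 4
pos 49 'c': at 5  emit P1@[47:49]
pos 50 'd': at 1 (via fail)
pos 51 'd': at 2
pos 52 'a': at 3  emit P0@[50:52]
pos 53 'd': at 1 (via fail)

All matches (sorted): [[2,0],[5,1],[8,0],[13,0],[16,0],[20,0],[24,1],[28,1],[31,0],[40,1],[44,1],[49,1],[52,0]]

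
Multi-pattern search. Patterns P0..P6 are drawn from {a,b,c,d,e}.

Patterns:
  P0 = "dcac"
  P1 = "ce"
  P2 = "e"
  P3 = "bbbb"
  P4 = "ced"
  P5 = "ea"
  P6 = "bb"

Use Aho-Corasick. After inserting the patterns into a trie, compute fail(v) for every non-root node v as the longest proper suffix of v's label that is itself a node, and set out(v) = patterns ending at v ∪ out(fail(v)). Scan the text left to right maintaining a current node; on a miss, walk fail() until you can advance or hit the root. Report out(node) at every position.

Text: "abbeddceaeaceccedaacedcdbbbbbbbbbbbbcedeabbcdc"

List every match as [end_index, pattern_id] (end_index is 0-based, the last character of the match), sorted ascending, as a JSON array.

Build automaton:
Trie nodes:
  0='ε' goto b→8 c→5 d→1 e→7
  1='d' goto c→2
  2='dc' goto a→3
  3='dca' goto c→4
  4='dcac' goto ·  [P0 ends]
  5='c' goto e→6
  6='ce' goto d→12  [P1 ends]
  7='e' goto a→13  [P2 ends]
  8='b' goto b→9
  9='bb' goto b→10  [P6 ends]
  10='bbb' goto b→11
  11='bbbb' goto ·  [P3 ends]
  12='ced' goto ·  [P4 ends]
  13='ea' goto ·  [P5 ends]

BFS fail/out derivation:
  fail(1) 'd': from fail(0)=0 chase 'd': 0 ⇒ 0;  out=∅∪out(0)=∅
  fail(5) 'c': from fail(0)=0 chase 'c': 0 ⇒ 0;  out=∅∪out(0)=∅
  fail(7) 'e': from fail(0)=0 chase 'e': 0 ⇒ 0;  out={2}∪out(0)={2}
  fail(8) 'b': from fail(0)=0 chase 'b': 0 ⇒ 0;  out=∅∪out(0)=∅
  fail(2) 'dc': from fail(1)=0 chase 'c': 0 ⇒ 5;  out=∅∪out(5)=∅
  fail(6) 'ce': from fail(5)=0 chase 'e': 0 ⇒ 7;  out={1}∪out(7)={1,2}
  fail(9) 'bb': from fail(8)=0 chase 'b': 0 ⇒ 8;  out={6}∪out(8)={6}
  fail(13) 'ea': from fail(7)=0 chase 'a': 0 ⇒ 0;  out={5}∪out(0)={5}
  fail(3) 'dca': from fail(2)=5 chase 'a': 5→0 ⇒ 0;  out=∅∪out(0)=∅
  fail(10) 'bbb': from fail(9)=8 chase 'b': 8 ⇒ 9;  out=∅∪out(9)={6}
  fail(12) 'ced': from fail(6)=7 chase 'd': 7→0 ⇒ 1;  out={4}∪out(1)={4}
  fail(4) 'dcac': from fail(3)=0 chase 'c': 0 ⇒ 5;  out={0}∪out(5)={0}
  fail(11) 'bbbb': from fail(10)=9 chase 'b': 9 ⇒ 10;  out={3}∪out(10)={3,6}

Run:
[0] read 'a'  n0⇒n0
[1] read 'b'  n0⇒n8
[2] read 'b'  n8⇒n9  emit P6@[1:2]
[3] read 'e'  n9⇒n7 (fail-walked)  emit P2@[3:3]
[4] read 'd'  n7⇒n1 (fail-walked)
[5] read 'd'  n1⇒n1 (fail-walked)
[6] read 'c'  n1⇒n2
[7] read 'e'  n2⇒n6 (fail-walked)  emit P1@[6:7],P2@[7:7]
[8] read 'a'  n6⇒n13 (fail-walked)  emit P5@[7:8]
[9] read 'e'  n13⇒n7 (fail-walked)  emit P2@[9:9]
[10] read 'a'  n7⇒n13  emit P5@[9:10]
[11] read 'c'  n13⇒n5 (fail-walked)
[12] read 'e'  n5⇒n6  emit P1@[11:12],P2@[12:12]
[13] read 'c'  n6⇒n5 (fail-walked)
[14] read 'c'  n5⇒n5 (fail-walked)
[15] read 'e'  n5⇒n6  emit P1@[14:15],P2@[15:15]
[16] read 'd'  n6⇒n12  emit P4@[14:16]
[17] read 'a'  n12⇒n0 (fail-walked)
[18] read 'a'  n0⇒n0
[19] read 'c'  n0⇒n5
[20] read 'e'  n5⇒n6  emit P1@[19:20],P2@[20:20]
[21] read 'd'  n6⇒n12  emit P4@[19:21]
[22] read 'c'  n12⇒n2 (fail-walked)
[23] read 'd'  n2⇒n1 (fail-walked)
[24] read 'b'  n1⇒n8 (fail-walked)
[25] read 'b'  n8⇒n9  emit P6@[24:25]
[26] read 'b'  n9⇒n10  emit P6@[25:26]
[27] read 'b'  n10⇒n11  emit P3@[24:27],P6@[26:27]
[28] read 'b'  n11⇒n11 (fail-walked)  emit P3@[25:28],P6@[27:28]
[29] read 'b'  n11⇒n11 (fail-walked)  emit P3@[26:29],P6@[28:29]
[30] read 'b'  n11⇒n11 (fail-walked)  emit P3@[27:30],P6@[29:30]
[31] read 'b'  n11⇒n11 (fail-walked)  emit P3@[28:31],P6@[30:31]
[32] read 'b'  n11⇒n11 (fail-walked)  emit P3@[29:32],P6@[31:32]
[33] read 'b'  n11⇒n11 (fail-walked)  emit P3@[30:33],P6@[32:33]
[34] read 'b'  n11⇒n11 (fail-walked)  emit P3@[31:34],P6@[33:34]
[35] read 'b'  n11⇒n11 (fail-walked)  emit P3@[32:35],P6@[34:35]
[36] read 'c'  n11⇒n5 (fail-walked)
[37] read 'e'  n5⇒n6  emit P1@[36:37],P2@[37:37]
[38] read 'd'  n6⇒n12  emit P4@[36:38]
[39] read 'e'  n12⇒n7 (fail-walked)  emit P2@[39:39]
[40] read 'a'  n7⇒n13  emit P5@[39:40]
[41] read 'b'  n13⇒n8 (fail-walked)
[42] read 'b'  n8⇒n9  emit P6@[41:42]
[43] read 'c'  n9⇒n5 (fail-walked)
[44] read 'd'  n5⇒n1 (fail-walked)
[45] read 'c'  n1⇒n2

All matches (sorted): [[2,6],[3,2],[7,1],[7,2],[8,5],[9,2],[10,5],[12,1],[12,2],[15,1],[15,2],[16,4],[20,1],[20,2],[21,4],[25,6],[26,6],[27,3],[27,6],[28,3],[28,6],[29,3],[29,6],[30,3],[30,6],[31,3],[31,6],[32,3],[32,6],[33,3],[33,6],[34,3],[34,6],[35,3],[35,6],[37,1],[37,2],[38,4],[39,2],[40,5],[42,6]]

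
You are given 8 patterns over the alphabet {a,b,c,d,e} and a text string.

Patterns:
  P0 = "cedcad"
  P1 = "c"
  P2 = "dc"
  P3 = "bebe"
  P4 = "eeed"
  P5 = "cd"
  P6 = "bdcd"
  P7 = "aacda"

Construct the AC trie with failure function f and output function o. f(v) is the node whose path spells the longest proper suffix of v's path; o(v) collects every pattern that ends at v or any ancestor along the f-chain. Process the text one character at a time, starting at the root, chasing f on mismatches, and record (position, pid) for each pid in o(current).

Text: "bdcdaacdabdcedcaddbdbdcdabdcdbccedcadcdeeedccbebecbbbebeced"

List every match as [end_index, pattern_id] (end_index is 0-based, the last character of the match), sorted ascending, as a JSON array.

Build automaton:
Trie (insert patterns):
  n0 'ε': a→21 b→9 c→1 d→7 e→13
  n1 'c': d→17 e→2  [P1 ends]
  n2 'ce': d→3
  n3 'ced': c→4
  n4 'cedc': a→5
  n5 'cedca': d→6
  n6 'cedcad': ·  [P0 ends]
  n7 'd': c→8
  n8 'dc': ·  [P2 ends]
  n9 'b': d→18 e→10
  n10 'be': b→11
  n11 'beb': e→12
  n12 'bebe': ·  [P3 ends]
  n13 'e': e→14
  n14 'ee': e→15
  n15 'eee': d→16
  n16 'eeed': ·  [P4 ends]
  n17 'cd': ·  [P5 ends]
  n18 'bd': c→19
  n19 'bdc': d→20
  n20 'bdcd': ·  [P6 ends]
  n21 'a': a→22
  n22 'aa': c→23
  n23 'aac': d→24
  n24 'aacd': a→25
  n25 'aacda': ·  [P7 ends]

Failure links (BFS by depth):
  fail(1) 'c': from fail(0)=0 chase 'c': 0 ⇒ 0;  out={1}∪out(0)={1}
  fail(7) 'd': from fail(0)=0 chase 'd': 0 ⇒ 0;  out=∅∪out(0)=∅
  fail(9) 'b': from fail(0)=0 chase 'b': 0 ⇒ 0;  out=∅∪out(0)=∅
  fail(13) 'e': from fail(0)=0 chase 'e': 0 ⇒ 0;  out=∅∪out(0)=∅
  fail(21) 'a': from fail(0)=0 chase 'a': 0 ⇒ 0;  out=∅∪out(0)=∅
  fail(2) 'ce': from fail(1)=0 chase 'e': 0 ⇒ 13;  out=∅∪out(13)=∅
  fail(8) 'dc': from fail(7)=0 chase 'c': 0 ⇒ 1;  out={2}∪out(1)={1,2}
  fail(10) 'be': from fail(9)=0 chase 'e': 0 ⇒ 13;  out=∅∪out(13)=∅
  fail(14) 'ee': from fail(13)=0 chase 'e': 0 ⇒ 13;  out=∅∪out(13)=∅
  fail(17) 'cd': from fail(1)=0 chase 'd': 0 ⇒ 7;  out={5}∪out(7)={5}
  fail(18) 'bd': from fail(9)=0 chase 'd': 0 ⇒ 7;  out=∅∪out(7)=∅
  fail(22) 'aa': from fail(21)=0 chase 'a': 0 ⇒ 21;  out=∅∪out(21)=∅
  fail(3) 'ced': from fail(2)=13 chase 'd': 13→0 ⇒ 7;  out=∅∪out(7)=∅
  fail(11) 'beb': from fail(10)=13 chase 'b': 13→0 ⇒ 9;  out=∅∪out(9)=∅
  fail(15) 'eee': from fail(14)=13 chase 'e': 13 ⇒ 14;  out=∅∪out(14)=∅
  fail(19) 'bdc': from fail(18)=7 chase 'c': 7 ⇒ 8;  out=∅∪out(8)={1,2}
  fail(23) 'aac': from fail(22)=21 chase 'c': 21→0 ⇒ 1;  out=∅∪out(1)={1}
  fail(4) 'cedc': from fail(3)=7 chase 'c': 7 ⇒ 8;  out=∅∪out(8)={1,2}
  fail(12) 'bebe': from fail(11)=9 chase 'e': 9 ⇒ 10;  out={3}∪out(10)={3}
  fail(16) 'eeed': from fail(15)=14 chase 'd': 14→13→0 ⇒ 7;  out={4}∪out(7)={4}
  fail(20) 'bdcd': from fail(19)=8 chase 'd': 8→1 ⇒ 17;  out={6}∪out(17)={5,6}
  fail(24) 'aacd': from fail(23)=1 chase 'd': 1 ⇒ 17;  out=∅∪out(17)={5}
  fail(5) 'cedca': from fail(4)=8 chase 'a': 8→1→0 ⇒ 21;  out=∅∪out(21)=∅
  fail(25) 'aacda': from fail(24)=17 chase 'a': 17→7→0 ⇒ 21;  out={7}∪out(21)={7}
  fail(6) 'cedcad': from fail(5)=21 chase 'd': 21→0 ⇒ 7;  out={0}∪out(7)={0}

Run:
[0] read 'b'  n0⇒n9
[1] read 'd'  n9⇒n18
[2] read 'c'  n18⇒n19  emit P1@[2:2],P2@[1:2]
[3] read 'd'  n19⇒n20  emit P5@[2:3],P6@[0:3]
[4] read 'a'  n20⇒n21 (fail-walked)
[5] read 'a'  n21⇒n22
[6] read 'c'  n22⇒n23  emit P1@[6:6]
[7] read 'd'  n23⇒n24  emit P5@[6:7]
[8] read 'a'  n24⇒n25  emit P7@[4:8]
[9] read 'b'  n25⇒n9 (fail-walked)
[10] read 'd'  n9⇒n18
[11] read 'c'  n18⇒n19  emit P1@[11:11],P2@[10:11]
[12] read 'e'  n19⇒n2 (fail-walked)
[13] read 'd'  n2⇒n3
[14] read 'c'  n3⇒n4  emit P1@[14:14],P2@[13:14]
[15] read 'a'  n4⇒n5
[16] read 'd'  n5⇒n6  emit P0@[11:16]
[17] read 'd'  n6⇒n7 (fail-walked)
[18] read 'b'  n7⇒n9 (fail-walked)
[19] read 'd'  n9⇒n18
[20] read 'b'  n18⇒n9 (fail-walked)
[21] read 'd'  n9⇒n18
[22] read 'c'  n18⇒n19  emit P1@[22:22],P2@[21:22]
[23] read 'd'  n19⇒n20  emit P5@[22:23],P6@[20:23]
[24] read 'a'  n20⇒n21 (fail-walked)
[25] read 'b'  n21⇒n9 (fail-walked)
[26] read 'd'  n9⇒n18
[27] read 'c'  n18⇒n19  emit P1@[27:27],P2@[26:27]
[28] read 'd'  n19⇒n20  emit P5@[27:28],P6@[25:28]
[29] read 'b'  n20⇒n9 (fail-walked)
[30] read 'c'  n9⇒n1 (fail-walked)  emit P1@[30:30]
[31] read 'c'  n1⇒n1 (fail-walked)  emit P1@[31:31]
[32] read 'e'  n1⇒n2
[33] read 'd'  n2⇒n3
[34] read 'c'  n3⇒n4  emit P1@[34:34],P2@[33:34]
[35] read 'a'  n4⇒n5
[36] read 'd'  n5⇒n6  emit P0@[31:36]
[37] read 'c'  n6⇒n8 (fail-walked)  emit P1@[37:37],P2@[36:37]
[38] read 'd'  n8⇒n17 (fail-walked)  emit P5@[37:38]
[39] read 'e'  n17⇒n13 (fail-walked)
[40] read 'e'  n13⇒n14
[41] read 'e'  n14⇒n15
[42] read 'd'  n15⇒n16  emit P4@[39:42]
[43] read 'c'  n16⇒n8 (fail-walked)  emit P1@[43:43],P2@[42:43]
[44] read 'c'  n8⇒n1 (fail-walked)  emit P1@[44:44]
[45] read 'b'  n1⇒n9 (fail-walked)
[46] read 'e'  n9⇒n10
[47] read 'b'  n10⇒n11
[48] read 'e'  n11⇒n12  emit P3@[45:48]
[49] read 'c'  n12⇒n1 (fail-walked)  emit P1@[49:49]
[50] read 'b'  n1⇒n9 (fail-walked)
[51] read 'b'  n9⇒n9 (fail-walked)
[52] read 'b'  n9⇒n9 (fail-walked)
[53] read 'e'  n9⇒n10
[54] read 'b'  n10⇒n11
[55] read 'e'  n11⇒n12  emit P3@[52:55]
[56] read 'c'  n12⇒n1 (fail-walked)  emit P1@[56:56]
[57] read 'e'  n1⇒n2
[58] read 'd'  n2⇒n3

All matches (sorted): [[2,1],[2,2],[3,5],[3,6],[6,1],[7,5],[8,7],[11,1],[11,2],[14,1],[14,2],[16,0],[22,1],[22,2],[23,5],[23,6],[27,1],[27,2],[28,5],[28,6],[30,1],[31,1],[34,1],[34,2],[36,0],[37,1],[37,2],[38,5],[42,4],[43,1],[43,2],[44,1],[48,3],[49,1],[55,3],[56,1]]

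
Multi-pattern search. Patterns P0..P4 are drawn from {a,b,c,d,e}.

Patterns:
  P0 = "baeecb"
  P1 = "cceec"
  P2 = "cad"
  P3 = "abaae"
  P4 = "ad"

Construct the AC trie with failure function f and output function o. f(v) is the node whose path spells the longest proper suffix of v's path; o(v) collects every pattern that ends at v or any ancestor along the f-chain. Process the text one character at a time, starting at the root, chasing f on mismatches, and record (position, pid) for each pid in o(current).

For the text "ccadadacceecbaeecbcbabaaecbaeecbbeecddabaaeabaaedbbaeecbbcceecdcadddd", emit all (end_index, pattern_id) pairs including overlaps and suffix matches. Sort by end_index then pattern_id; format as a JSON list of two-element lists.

Construct AC machine:
Trie nodes:
  n0 'ε': a→14 b→1 c→7
  n1 'b': a→2
  n2 'ba': e→3
  n3 'bae': e→4
  n4 'baee': c→5
  n5 'baeec': b→6
  n6 'baeecb': ·  [P0 ends]
  n7 'c': a→12 c→8
  n8 'cc': e→9
  n9 'cce': e→10
  n10 'ccee': c→11
  n11 'cceec': ·  [P1 ends]
  n12 'ca': d→13
  n13 'cad': ·  [P2 ends]
  n14 'a': b→15 d→19
  n15 'ab': a→16
  n16 'aba': a→17
  n17 'abaa': e→18
  n18 'abaae': ·  [P3 ends]
  n19 'ad': ·  [P4 ends]

Failure links (BFS by depth):
  fail(1) 'b': from fail(0)=0 chase 'b': 0 ⇒ 0;  out=∅∪out(0)=∅
  fail(7) 'c': from fail(0)=0 chase 'c': 0 ⇒ 0;  out=∅∪out(0)=∅
  fail(14) 'a': from fail(0)=0 chase 'a': 0 ⇒ 0;  out=∅∪out(0)=∅
  fail(2) 'ba': from fail(1)=0 chase 'a': 0 ⇒ 14;  out=∅∪out(14)=∅
  fail(8) 'cc': from fail(7)=0 chase 'c': 0 ⇒ 7;  out=∅∪out(7)=∅
  fail(12) 'ca': from fail(7)=0 chase 'a': 0 ⇒ 14;  out=∅∪out(14)=∅
  fail(15) 'ab': from fail(14)=0 chase 'b': 0 ⇒ 1;  out=∅∪out(1)=∅
  fail(19) 'ad': from fail(14)=0 chase 'd': 0 ⇒ 0;  out={4}∪out(0)={4}
  fail(3) 'bae': from fail(2)=14 chase 'e': 14→0 ⇒ 0;  out=∅∪out(0)=∅
  fail(9) 'cce': from fail(8)=7 chase 'e': 7→0 ⇒ 0;  out=∅∪out(0)=∅
  fail(13) 'cad': from fail(12)=14 chase 'd': 14 ⇒ 19;  out={2}∪out(19)={2,4}
  fail(16) 'aba': from fail(15)=1 chase 'a': 1 ⇒ 2;  out=∅∪out(2)=∅
  fail(4) 'baee': from fail(3)=0 chase 'e': 0 ⇒ 0;  out=∅∪out(0)=∅
  fail(10) 'ccee': from fail(9)=0 chase 'e': 0 ⇒ 0;  out=∅∪out(0)=∅
  fail(17) 'abaa': from fail(16)=2 chase 'a': 2→14→0 ⇒ 14;  out=∅∪out(14)=∅
  fail(5) 'baeec': from fail(4)=0 chase 'c': 0 ⇒ 7;  out=∅∪out(7)=∅
  fail(11) 'cceec': from fail(10)=0 chase 'c': 0 ⇒ 7;  out={1}∪out(7)={1}
  fail(18) 'abaae': from fail(17)=14 chase 'e': 14→0 ⇒ 0;  out={3}∪out(0)={3}
  fail(6) 'baeecb': from fail(5)=7 chase 'b': 7→0 ⇒ 1;  out={0}∪out(1)={0}

Scan:
[0] read 'c'  n0⇒n7
[1] read 'c'  n7⇒n8
[2] read 'a'  n8⇒n12 ·f
[3] read 'd'  n12⇒n13  ** P2@[1:3],P4@[2:3]
[4] read 'a'  n13⇒n14 ·f
[5] read 'd'  n14⇒n19  ** P4@[4:5]
[6] read 'a'  n19⇒n14 ·f
[7] read 'c'  n14⇒n7 ·f
[8] read 'c'  n7⇒n8
[9] read 'e'  n8⇒n9
[10] read 'e'  n9⇒n10
[11] read 'c'  n10⇒n11  ** P1@[7:11]
[12] read 'b'  n11⇒n1 ·f
[13] read 'a'  n1⇒n2
[14] read 'e'  n2⇒n3
[15] read 'e'  n3⇒n4
[16] read 'c'  n4⇒n5
[17] read 'b'  n5⇒n6  ** P0@[12:17]
[18] read 'c'  n6⇒n7 ·f
[19] read 'b'  n7⇒n1 ·f
[20] read 'a'  n1⇒n2
[21] read 'b'  n2⇒n15 ·f
[22] read 'a'  n15⇒n16
[23] read 'a'  n16⇒n17
[24] read 'e'  n17⇒n18  ** P3@[20:24]
[25] read 'c'  n18⇒n7 ·f
[26] read 'b'  n7⇒n1 ·f
[27] read 'a'  n1⇒n2
[28] read 'e'  n2⇒n3
[29] read 'e'  n3⇒n4
[30] read 'c'  n4⇒n5
[31] read 'b'  n5⇒n6  ** P0@[26:31]
[32] read 'b'  n6⇒n1 ·f
[33] read 'e'  n1⇒n0 ·f
[34] read 'e'  n0⇒n0
[35] read 'c'  n0⇒n7
[36] read 'd'  n7⇒n0 ·f
[37] read 'd'  n0⇒n0
[38] read 'a'  n0⇒n14
[39] read 'b'  n14⇒n15
[40] read 'a'  n15⇒n16
[41] read 'a'  n16⇒n17
[42] read 'e'  n17⇒n18  ** P3@[38:42]
[43] read 'a'  n18⇒n14 ·f
[44] read 'b'  n14⇒n15
[45] read 'a'  n15⇒n16
[46] read 'a'  n16⇒n17
[47] read 'e'  n17⇒n18  ** P3@[43:47]
[48] read 'd'  n18⇒n0 ·f
[49] read 'b'  n0⇒n1
[50] read 'b'  n1⇒n1 ·f
[51] read 'a'  n1⇒n2
[52] read 'e'  n2⇒n3
[53] read 'e'  n3⇒n4
[54] read 'c'  n4⇒n5
[55] read 'b'  n5⇒n6  ** P0@[50:55]
[56] read 'b'  n6⇒n1 ·f
[57] read 'c'  n1⇒n7 ·f
[58] read 'c'  n7⇒n8
[59] read 'e'  n8⇒n9
[60] read 'e'  n9⇒n10
[61] read 'c'  n10⇒n11  ** P1@[57:61]
[62] read 'd'  n11⇒n0 ·f
[63] read 'c'  n0⇒n7
[64] read 'a'  n7⇒n12
[65] read 'd'  n12⇒n13  ** P2@[63:65],P4@[64:65]
[66] read 'd'  n13⇒n0 ·f
[67] read 'd'  n0⇒n0
[68] read 'd'  n0⇒n0

Result: [[3,2],[3,4],[5,4],[11,1],[17,0],[24,3],[31,0],[42,3],[47,3],[55,0],[61,1],[65,2],[65,4]]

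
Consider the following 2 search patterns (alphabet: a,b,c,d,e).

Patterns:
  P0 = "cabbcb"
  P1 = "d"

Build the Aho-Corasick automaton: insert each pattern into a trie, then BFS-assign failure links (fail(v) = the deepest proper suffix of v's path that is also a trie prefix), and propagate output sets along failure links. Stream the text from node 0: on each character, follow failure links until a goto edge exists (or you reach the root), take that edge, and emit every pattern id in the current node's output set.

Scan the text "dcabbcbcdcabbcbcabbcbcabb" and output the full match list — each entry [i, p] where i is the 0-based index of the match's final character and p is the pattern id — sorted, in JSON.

Build:
Trie nodes:
  n0 'ε': c→1 d→7
  n1 'c': a→2
  n2 'ca': b→3
  n3 'cab': b→4
  n4 'cabb': c→5
  n5 'cabbc': b→6
  n6 'cabbcb': ·  [P0 ends]
  n7 'd': ·  [P1 ends]

BFS fail/out derivation:
  fail(1) 'c': from fail(0)=0 chase 'c': 0 ⇒ 0;  out=∅∪out(0)=∅
  fail(7) 'd': from fail(0)=0 chase 'd': 0 ⇒ 0;  out={1}∪out(0)={1}
  fail(2) 'ca': from fail(1)=0 chase 'a': 0 ⇒ 0;  out=∅∪out(0)=∅
  fail(3) 'cab': from fail(2)=0 chase 'b': 0 ⇒ 0;  out=∅∪out(0)=∅
  fail(4) 'cabb': from fail(3)=0 chase 'b': 0 ⇒ 0;  out=∅∪out(0)=∅
  fail(5) 'cabbc': from fail(4)=0 chase 'c': 0 ⇒ 1;  out=∅∪out(1)=∅
  fail(6) 'cabbcb': from fail(5)=1 chase 'b': 1→0 ⇒ 0;  out={0}∪out(0)={0}

Run:
[0] read 'd'  n0⇒n7  → match P1@[0:0]
[1] read 'c'  n7⇒n1 ·f
[2] read 'a'  n1⇒n2
[3] read 'b'  n2⇒n3
[4] read 'b'  n3⇒n4
[5] read 'c'  n4⇒n5
[6] read 'b'  n5⇒n6  → match P0@[1:6]
[7] read 'c'  n6⇒n1 ·f
[8] read 'd'  n1⇒n7 ·f  → match P1@[8:8]
[9] read 'c'  n7⇒n1 ·f
[10] read 'a'  n1⇒n2
[11] read 'b'  n2⇒n3
[12] read 'b'  n3⇒n4
[13] read 'c'  n4⇒n5
[14] read 'b'  n5⇒n6  → match P0@[9:14]
[15] read 'c'  n6⇒n1 ·f
[16] read 'a'  n1⇒n2
[17] read 'b'  n2⇒n3
[18] read 'b'  n3⇒n4
[19] read 'c'  n4⇒n5
[20] read 'b'  n5⇒n6  → match P0@[15:20]
[21] read 'c'  n6⇒n1 ·f
[22] read 'a'  n1⇒n2
[23] read 'b'  n2⇒n3
[24] read 'b'  n3⇒n4

Result: [[0,1],[6,0],[8,1],[14,0],[20,0]]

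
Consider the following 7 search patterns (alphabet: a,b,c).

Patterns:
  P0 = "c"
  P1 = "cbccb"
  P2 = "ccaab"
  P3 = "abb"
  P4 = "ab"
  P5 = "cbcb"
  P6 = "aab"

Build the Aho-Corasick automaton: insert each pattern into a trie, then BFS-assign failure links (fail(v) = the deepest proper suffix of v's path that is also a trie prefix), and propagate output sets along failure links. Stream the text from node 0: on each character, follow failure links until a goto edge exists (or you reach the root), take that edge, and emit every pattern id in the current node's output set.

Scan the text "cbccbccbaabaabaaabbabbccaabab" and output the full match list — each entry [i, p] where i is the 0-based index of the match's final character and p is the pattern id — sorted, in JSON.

Construct AC machine:
Trie nodes:
  0='ε' goto a→10 c→1
  1='c' goto b→2 c→6  ←P0
  2='cb' goto c→3
  3='cbc' goto b→13 c→4
  4='cbcc' goto b→5
  5='cbccb' goto ·  ←P1
  6='cc' goto a→7
  7='cca' goto a→8
  8='ccaa' goto b→9
  9='ccaab' goto ·  ←P2
  10='a' goto a→14 b→11
  11='ab' goto b→12  ←P4
  12='abb' goto ·  ←P3
  13='cbcb' goto ·  ←P5
  14='aa' goto b→15
  15='aab' goto ·  ←P6

BFS fail/out derivation:
  fail(1) 'c': from fail(0)=0 chase 'c': 0 ⇒ 0;  out={0}∪out(0)={0}
  fail(10) 'a': from fail(0)=0 chase 'a': 0 ⇒ 0;  out=∅∪out(0)=∅
  fail(2) 'cb': from fail(1)=0 chase 'b': 0 ⇒ 0;  out=∅∪out(0)=∅
  fail(6) 'cc': from fail(1)=0 chase 'c': 0 ⇒ 1;  out=∅∪out(1)={0}
  fail(11) 'ab': from fail(10)=0 chase 'b': 0 ⇒ 0;  out={4}∪out(0)={4}
  fail(14) 'aa': from fail(10)=0 chase 'a': 0 ⇒ 10;  out=∅∪out(10)=∅
  fail(3) 'cbc': from fail(2)=0 chase 'c': 0 ⇒ 1;  out=∅∪out(1)={0}
  fail(7) 'cca': from fail(6)=1 chase 'a': 1→0 ⇒ 10;  out=∅∪out(10)=∅
  fail(12) 'abb': from fail(11)=0 chase 'b': 0 ⇒ 0;  out={3}∪out(0)={3}
  fail(15) 'aab': from fail(14)=10 chase 'b': 10 ⇒ 11;  out={6}∪out(11)={4,6}
  fail(4) 'cbcc': from fail(3)=1 chase 'c': 1 ⇒ 6;  out=∅∪out(6)={0}
  fail(8) 'ccaa': from fail(7)=10 chase 'a': 10 ⇒ 14;  out=∅∪out(14)=∅
  fail(13) 'cbcb': from fail(3)=1 chase 'b': 1 ⇒ 2;  out={5}∪out(2)={5}
  fail(5) 'cbccb': from fail(4)=6 chase 'b': 6→1 ⇒ 2;  out={1}∪out(2)={1}
  fail(9) 'ccaab': from fail(8)=14 chase 'b': 14 ⇒ 15;  out={2}∪out(15)={2,4,6}

Text stream:
[0] read 'c'  n0⇒n1  → match P0@[0:0]
[1] read 'b'  n1⇒n2
[2] read 'c'  n2⇒n3  → match P0@[2:2]
[3] read 'c'  n3⇒n4  → match P0@[3:3]
[4] read 'b'  n4⇒n5  → match P1@[0:4]
[5] read 'c'  n5⇒n3 ·f  → match P0@[5:5]
[6] read 'c'  n3⇒n4  → match P0@[6:6]
[7] read 'b'  n4⇒n5  → match P1@[3:7]
[8] read 'a'  n5⇒n10 ·f
[9] read 'a'  n10⇒n14
[10] read 'b'  n14⇒n15  → match P4@[9:10],P6@[8:10]
[11] read 'a'  n15⇒n10 ·f
[12] read 'a'  n10⇒n14
[13] read 'b'  n14⇒n15  → match P4@[12:13],P6@[11:13]
[14] read 'a'  n15⇒n10 ·f
[15] read 'a'  n10⇒n14
[16] read 'a'  n14⇒n14 ·f
[17] read 'b'  n14⇒n15  → match P4@[16:17],P6@[15:17]
[18] read 'b'  n15⇒n12 ·f  → match P3@[16:18]
[19] read 'a'  n12⇒n10 ·f
[20] read 'b'  n10⇒n11  → match P4@[19:20]
[21] read 'b'  n11⇒n12  → match P3@[19:21]
[22] read 'c'  n12⇒n1 ·f  → match P0@[22:22]
[23] read 'c'  n1⇒n6  → match P0@[23:23]
[24] read 'a'  n6⇒n7
[25] read 'a'  n7⇒n8
[26] read 'b'  n8⇒n9  → match P2@[22:26],P4@[25:26],P6@[24:26]
[27] read 'a'  n9⇒n10 ·f
[28] read 'b'  n10⇒n11  → match P4@[27:28]

Result: [[0,0],[2,0],[3,0],[4,1],[5,0],[6,0],[7,1],[10,4],[10,6],[13,4],[13,6],[17,4],[17,6],[18,3],[20,4],[21,3],[22,0],[23,0],[26,2],[26,4],[26,6],[28,4]]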